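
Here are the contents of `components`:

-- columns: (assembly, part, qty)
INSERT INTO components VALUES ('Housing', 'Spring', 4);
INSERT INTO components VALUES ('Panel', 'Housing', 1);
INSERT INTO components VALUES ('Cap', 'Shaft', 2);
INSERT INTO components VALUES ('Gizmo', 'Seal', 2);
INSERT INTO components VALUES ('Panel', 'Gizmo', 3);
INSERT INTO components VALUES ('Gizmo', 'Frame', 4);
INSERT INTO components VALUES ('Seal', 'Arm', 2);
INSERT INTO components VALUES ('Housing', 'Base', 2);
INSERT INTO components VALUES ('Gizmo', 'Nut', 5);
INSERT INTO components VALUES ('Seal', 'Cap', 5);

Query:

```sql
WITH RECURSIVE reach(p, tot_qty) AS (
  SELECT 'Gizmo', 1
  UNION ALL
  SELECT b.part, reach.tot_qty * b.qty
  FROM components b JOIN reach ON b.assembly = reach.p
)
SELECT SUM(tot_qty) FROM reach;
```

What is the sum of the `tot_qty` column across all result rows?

Base: (Gizmo, tot_qty=1).
Iteration 1: components of {Gizmo} -> Frame = 1*4 = 4, Nut = 1*5 = 5, Seal = 1*2 = 2.
Iteration 2: components of {Frame,Nut,Seal} -> Arm = 2*2 = 4, Cap = 2*5 = 10.
Iteration 3: components of {Arm,Cap} -> Shaft = 10*2 = 20.
Iteration 4: no further components; recursion stops.
SUM(tot_qty) = 1 + 2 + 4 + 5 + 10 + 4 + 20 = 46.

46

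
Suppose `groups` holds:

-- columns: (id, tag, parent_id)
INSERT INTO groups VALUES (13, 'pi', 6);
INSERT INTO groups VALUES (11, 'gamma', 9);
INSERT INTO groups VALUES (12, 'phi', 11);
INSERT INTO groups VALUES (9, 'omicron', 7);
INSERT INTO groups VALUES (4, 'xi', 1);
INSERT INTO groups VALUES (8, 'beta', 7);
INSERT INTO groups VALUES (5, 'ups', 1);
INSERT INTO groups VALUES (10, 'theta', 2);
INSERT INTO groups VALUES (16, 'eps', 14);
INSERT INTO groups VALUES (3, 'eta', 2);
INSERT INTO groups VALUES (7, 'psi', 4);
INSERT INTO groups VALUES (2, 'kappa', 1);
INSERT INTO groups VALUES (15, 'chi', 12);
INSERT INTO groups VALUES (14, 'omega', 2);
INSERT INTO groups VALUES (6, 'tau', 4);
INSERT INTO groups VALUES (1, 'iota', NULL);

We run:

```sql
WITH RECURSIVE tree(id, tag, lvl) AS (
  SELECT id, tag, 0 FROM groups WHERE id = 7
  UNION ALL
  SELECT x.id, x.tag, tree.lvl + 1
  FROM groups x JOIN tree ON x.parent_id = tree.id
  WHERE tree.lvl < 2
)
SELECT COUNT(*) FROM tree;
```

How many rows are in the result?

Base: id=7 (psi) at lvl 0.
Iteration 1: rows with parent_id in {7} -> beta (id 8, lvl 1), omicron (id 9, lvl 1).
Iteration 2: rows with parent_id in {8,9} -> gamma (id 11, lvl 2).
Iteration 3: lvl < 2 fails for all current rows; recursion stops.
Total rows emitted: 4.

4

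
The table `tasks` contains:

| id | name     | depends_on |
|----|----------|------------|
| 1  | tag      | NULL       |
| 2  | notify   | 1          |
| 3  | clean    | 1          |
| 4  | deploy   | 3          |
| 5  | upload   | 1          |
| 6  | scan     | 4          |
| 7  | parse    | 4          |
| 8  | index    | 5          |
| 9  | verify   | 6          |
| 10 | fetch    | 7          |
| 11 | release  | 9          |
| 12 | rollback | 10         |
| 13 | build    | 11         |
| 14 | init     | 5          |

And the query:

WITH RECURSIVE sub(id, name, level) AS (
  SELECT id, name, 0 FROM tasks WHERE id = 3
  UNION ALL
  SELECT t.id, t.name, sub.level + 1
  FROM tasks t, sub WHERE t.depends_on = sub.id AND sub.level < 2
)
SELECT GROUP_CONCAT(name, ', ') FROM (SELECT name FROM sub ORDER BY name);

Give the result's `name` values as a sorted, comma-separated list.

clean, deploy, parse, scan

Base: id=3 (clean) at level 0.
Iteration 1: rows with depends_on in {3} -> deploy (id 4, level 1).
Iteration 2: rows with depends_on in {4} -> scan (id 6, level 2), parse (id 7, level 2).
Iteration 3: level < 2 fails for all current rows; recursion stops.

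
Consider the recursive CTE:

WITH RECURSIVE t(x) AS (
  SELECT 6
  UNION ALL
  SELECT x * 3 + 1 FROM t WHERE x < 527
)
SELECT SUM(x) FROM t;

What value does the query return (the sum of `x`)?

2363

Base: x=6.
Iteration 1: 6 < 527 holds -> x = 6 * 3 + 1 = 19.
Iteration 2: 19 < 527 holds -> x = 19 * 3 + 1 = 58.
Iteration 3: 58 < 527 holds -> x = 58 * 3 + 1 = 175.
Iteration 4: 175 < 527 holds -> x = 175 * 3 + 1 = 526.
Iteration 5: 526 < 527 holds -> x = 526 * 3 + 1 = 1579.
Iteration 6: 1579 < 527 fails; recursion stops.
SUM(x) = 6 + 19 + 58 + 175 + 526 + 1579 = 2363.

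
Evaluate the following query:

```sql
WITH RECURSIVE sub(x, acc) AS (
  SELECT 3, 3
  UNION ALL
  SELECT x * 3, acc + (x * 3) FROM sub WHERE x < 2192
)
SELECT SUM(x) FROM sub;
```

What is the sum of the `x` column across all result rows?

Base: x=3, acc=3.
Iteration 1: 3 < 2192 holds -> x = 3 * 3 = 9, acc = 3 + 9 = 12.
Iteration 2: 9 < 2192 holds -> x = 9 * 3 = 27, acc = 12 + 27 = 39.
Iteration 3: 27 < 2192 holds -> x = 27 * 3 = 81, acc = 39 + 81 = 120.
Iteration 4: 81 < 2192 holds -> x = 81 * 3 = 243, acc = 120 + 243 = 363.
Iteration 5: 243 < 2192 holds -> x = 243 * 3 = 729, acc = 363 + 729 = 1092.
Iteration 6: 729 < 2192 holds -> x = 729 * 3 = 2187, acc = 1092 + 2187 = 3279.
Iteration 7: 2187 < 2192 holds -> x = 2187 * 3 = 6561, acc = 3279 + 6561 = 9840.
Iteration 8: 6561 < 2192 fails; recursion stops.
SUM(x) = 3 + 9 + 27 + 81 + 243 + 729 + 2187 + 6561 = 9840.

9840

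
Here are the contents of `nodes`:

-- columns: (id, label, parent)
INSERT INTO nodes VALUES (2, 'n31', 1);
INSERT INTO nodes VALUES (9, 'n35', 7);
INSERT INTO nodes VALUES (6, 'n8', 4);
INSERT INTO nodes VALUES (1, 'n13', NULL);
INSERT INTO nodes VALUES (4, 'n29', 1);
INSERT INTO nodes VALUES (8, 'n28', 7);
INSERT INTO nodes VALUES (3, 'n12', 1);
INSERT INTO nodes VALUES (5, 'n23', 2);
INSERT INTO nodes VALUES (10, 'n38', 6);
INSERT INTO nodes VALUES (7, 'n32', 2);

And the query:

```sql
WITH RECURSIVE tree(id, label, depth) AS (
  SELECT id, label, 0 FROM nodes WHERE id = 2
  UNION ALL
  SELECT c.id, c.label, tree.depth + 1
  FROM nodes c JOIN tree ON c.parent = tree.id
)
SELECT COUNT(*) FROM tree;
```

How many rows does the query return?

Base: id=2 (n31) at depth 0.
Iteration 1: rows with parent in {2} -> n23 (id 5, depth 1), n32 (id 7, depth 1).
Iteration 2: rows with parent in {5,7} -> n28 (id 8, depth 2), n35 (id 9, depth 2).
Iteration 3: no rows with parent in {8,9}; recursion stops.
Total rows emitted: 5.

5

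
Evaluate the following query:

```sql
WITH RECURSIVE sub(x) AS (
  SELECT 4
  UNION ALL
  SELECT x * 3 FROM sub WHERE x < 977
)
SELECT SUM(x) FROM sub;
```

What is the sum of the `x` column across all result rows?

4372

Base: x=4.
Iteration 1: 4 < 977 holds -> x = 4 * 3 = 12.
Iteration 2: 12 < 977 holds -> x = 12 * 3 = 36.
Iteration 3: 36 < 977 holds -> x = 36 * 3 = 108.
Iteration 4: 108 < 977 holds -> x = 108 * 3 = 324.
Iteration 5: 324 < 977 holds -> x = 324 * 3 = 972.
Iteration 6: 972 < 977 holds -> x = 972 * 3 = 2916.
Iteration 7: 2916 < 977 fails; recursion stops.
SUM(x) = 4 + 12 + 36 + 108 + 324 + 972 + 2916 = 4372.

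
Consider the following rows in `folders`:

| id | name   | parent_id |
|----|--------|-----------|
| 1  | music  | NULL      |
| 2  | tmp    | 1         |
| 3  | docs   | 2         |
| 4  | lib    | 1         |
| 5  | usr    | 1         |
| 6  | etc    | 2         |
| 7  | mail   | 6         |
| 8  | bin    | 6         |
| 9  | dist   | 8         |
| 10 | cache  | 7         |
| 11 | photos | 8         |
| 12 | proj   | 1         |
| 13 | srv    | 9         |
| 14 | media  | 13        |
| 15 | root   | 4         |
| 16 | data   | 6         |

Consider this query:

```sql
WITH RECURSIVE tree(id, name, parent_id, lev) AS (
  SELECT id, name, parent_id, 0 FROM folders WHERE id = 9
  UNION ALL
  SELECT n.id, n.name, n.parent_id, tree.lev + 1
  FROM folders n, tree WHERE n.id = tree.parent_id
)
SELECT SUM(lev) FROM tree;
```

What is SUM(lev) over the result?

10

Base: id=9 (dist), parent_id=8, lev 0.
Iteration 1: join on id=8 -> bin (id 8, parent_id=6, lev 1).
Iteration 2: join on id=6 -> etc (id 6, parent_id=2, lev 2).
Iteration 3: join on id=2 -> tmp (id 2, parent_id=1, lev 3).
Iteration 4: join on id=1 -> music (id 1, parent_id=NULL, lev 4).
Iteration 5: parent_id is NULL; no match; recursion stops.
SUM(lev) = 0 + 1 + 2 + 3 + 4 = 10.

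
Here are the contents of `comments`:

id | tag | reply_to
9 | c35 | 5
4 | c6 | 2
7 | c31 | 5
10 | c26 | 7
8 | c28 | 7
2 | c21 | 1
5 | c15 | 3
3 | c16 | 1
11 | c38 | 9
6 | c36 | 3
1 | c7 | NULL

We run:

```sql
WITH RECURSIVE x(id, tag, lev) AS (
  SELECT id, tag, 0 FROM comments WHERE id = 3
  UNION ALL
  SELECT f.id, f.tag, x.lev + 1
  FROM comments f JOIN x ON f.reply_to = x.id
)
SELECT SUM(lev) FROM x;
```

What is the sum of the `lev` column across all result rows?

15

Base: id=3 (c16) at lev 0.
Iteration 1: rows with reply_to in {3} -> c15 (id 5, lev 1), c36 (id 6, lev 1).
Iteration 2: rows with reply_to in {5,6} -> c31 (id 7, lev 2), c35 (id 9, lev 2).
Iteration 3: rows with reply_to in {7,9} -> c28 (id 8, lev 3), c26 (id 10, lev 3), c38 (id 11, lev 3).
Iteration 4: no rows with reply_to in {8,10,11}; recursion stops.
SUM(lev) = 0 + 1 + 1 + 2 + 2 + 3 + 3 + 3 = 15.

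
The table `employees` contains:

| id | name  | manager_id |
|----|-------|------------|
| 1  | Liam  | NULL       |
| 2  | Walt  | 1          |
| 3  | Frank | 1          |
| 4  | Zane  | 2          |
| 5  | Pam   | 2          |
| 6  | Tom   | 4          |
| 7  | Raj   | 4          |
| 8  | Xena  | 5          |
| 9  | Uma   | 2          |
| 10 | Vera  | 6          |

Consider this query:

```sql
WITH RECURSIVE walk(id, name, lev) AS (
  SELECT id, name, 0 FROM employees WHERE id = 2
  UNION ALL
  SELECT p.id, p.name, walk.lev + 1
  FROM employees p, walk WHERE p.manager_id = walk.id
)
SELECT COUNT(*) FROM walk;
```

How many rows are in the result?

Base: id=2 (Walt) at lev 0.
Iteration 1: rows with manager_id in {2} -> Zane (id 4, lev 1), Pam (id 5, lev 1), Uma (id 9, lev 1).
Iteration 2: rows with manager_id in {4,5,9} -> Tom (id 6, lev 2), Raj (id 7, lev 2), Xena (id 8, lev 2).
Iteration 3: rows with manager_id in {6,7,8} -> Vera (id 10, lev 3).
Iteration 4: no rows with manager_id in {10}; recursion stops.
Total rows emitted: 8.

8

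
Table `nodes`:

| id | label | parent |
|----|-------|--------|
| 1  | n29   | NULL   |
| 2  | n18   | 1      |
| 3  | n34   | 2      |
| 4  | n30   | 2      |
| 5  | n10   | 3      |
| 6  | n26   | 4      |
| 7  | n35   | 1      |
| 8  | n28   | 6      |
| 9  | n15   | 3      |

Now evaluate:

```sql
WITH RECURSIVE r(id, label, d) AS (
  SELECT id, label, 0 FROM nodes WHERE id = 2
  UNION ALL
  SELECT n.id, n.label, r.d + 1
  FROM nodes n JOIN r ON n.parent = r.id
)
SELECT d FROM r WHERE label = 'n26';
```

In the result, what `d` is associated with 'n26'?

2

Base: id=2 (n18) at d 0.
Iteration 1: rows with parent in {2} -> n34 (id 3, d 1), n30 (id 4, d 1).
Iteration 2: rows with parent in {3,4} -> n10 (id 5, d 2), n26 (id 6, d 2), n15 (id 9, d 2).
Iteration 3: rows with parent in {5,6,9} -> n28 (id 8, d 3).
Iteration 4: no rows with parent in {8}; recursion stops.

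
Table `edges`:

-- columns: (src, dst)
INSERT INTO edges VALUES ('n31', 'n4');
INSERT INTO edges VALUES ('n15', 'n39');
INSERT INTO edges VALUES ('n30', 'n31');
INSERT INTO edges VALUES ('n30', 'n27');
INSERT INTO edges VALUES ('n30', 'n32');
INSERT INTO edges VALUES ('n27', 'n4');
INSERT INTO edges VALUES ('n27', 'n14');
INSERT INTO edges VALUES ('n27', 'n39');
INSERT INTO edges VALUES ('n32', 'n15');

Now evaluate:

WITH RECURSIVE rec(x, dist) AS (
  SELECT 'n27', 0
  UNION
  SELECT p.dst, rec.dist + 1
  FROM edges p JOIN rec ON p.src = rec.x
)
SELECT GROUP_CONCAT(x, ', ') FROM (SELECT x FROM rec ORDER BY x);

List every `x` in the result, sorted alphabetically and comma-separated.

Base: (n27, dist=0).
Iteration 1: edges from {n27} -> (n14, dist=1), (n39, dist=1), (n4, dist=1).
Iteration 2: no outgoing edges from {n14,n39,n4}; recursion stops.

n14, n27, n39, n4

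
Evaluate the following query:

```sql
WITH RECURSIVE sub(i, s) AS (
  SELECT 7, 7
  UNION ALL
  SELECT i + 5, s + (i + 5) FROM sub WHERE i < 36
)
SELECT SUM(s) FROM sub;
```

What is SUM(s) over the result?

476

Base: i=7, s=7.
Iteration 1: 7 < 36 holds -> i = 7 + 5 = 12, s = 7 + 12 = 19.
Iteration 2: 12 < 36 holds -> i = 12 + 5 = 17, s = 19 + 17 = 36.
Iteration 3: 17 < 36 holds -> i = 17 + 5 = 22, s = 36 + 22 = 58.
Iteration 4: 22 < 36 holds -> i = 22 + 5 = 27, s = 58 + 27 = 85.
Iteration 5: 27 < 36 holds -> i = 27 + 5 = 32, s = 85 + 32 = 117.
Iteration 6: 32 < 36 holds -> i = 32 + 5 = 37, s = 117 + 37 = 154.
Iteration 7: 37 < 36 fails; recursion stops.
SUM(s) = 7 + 19 + 36 + 58 + 85 + 117 + 154 = 476.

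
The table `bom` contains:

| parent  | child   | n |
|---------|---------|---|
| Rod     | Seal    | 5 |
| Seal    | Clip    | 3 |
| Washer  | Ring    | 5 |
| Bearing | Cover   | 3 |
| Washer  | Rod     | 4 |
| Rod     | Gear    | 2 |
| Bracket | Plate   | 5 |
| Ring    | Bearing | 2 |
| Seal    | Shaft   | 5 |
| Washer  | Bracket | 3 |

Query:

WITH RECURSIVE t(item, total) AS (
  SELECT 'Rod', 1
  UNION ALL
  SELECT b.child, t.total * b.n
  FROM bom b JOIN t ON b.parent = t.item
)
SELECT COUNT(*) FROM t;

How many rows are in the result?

Base: (Rod, total=1).
Iteration 1: components of {Rod} -> Gear = 1*2 = 2, Seal = 1*5 = 5.
Iteration 2: components of {Gear,Seal} -> Clip = 5*3 = 15, Shaft = 5*5 = 25.
Iteration 3: no further components; recursion stops.
Total rows emitted: 5.

5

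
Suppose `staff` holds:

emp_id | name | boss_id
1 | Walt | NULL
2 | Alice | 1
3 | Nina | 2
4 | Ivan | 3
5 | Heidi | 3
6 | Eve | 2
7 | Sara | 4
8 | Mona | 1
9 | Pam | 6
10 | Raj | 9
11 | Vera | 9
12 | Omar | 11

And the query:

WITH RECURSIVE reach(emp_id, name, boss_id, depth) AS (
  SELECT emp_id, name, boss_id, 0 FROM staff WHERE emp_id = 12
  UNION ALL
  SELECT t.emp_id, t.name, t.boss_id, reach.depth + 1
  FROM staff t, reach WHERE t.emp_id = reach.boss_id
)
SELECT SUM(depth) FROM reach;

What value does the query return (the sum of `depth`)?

Base: emp_id=12 (Omar), boss_id=11, depth 0.
Iteration 1: join on emp_id=11 -> Vera (id 11, boss_id=9, depth 1).
Iteration 2: join on emp_id=9 -> Pam (id 9, boss_id=6, depth 2).
Iteration 3: join on emp_id=6 -> Eve (id 6, boss_id=2, depth 3).
Iteration 4: join on emp_id=2 -> Alice (id 2, boss_id=1, depth 4).
Iteration 5: join on emp_id=1 -> Walt (id 1, boss_id=NULL, depth 5).
Iteration 6: boss_id is NULL; no match; recursion stops.
SUM(depth) = 0 + 1 + 2 + 3 + 4 + 5 = 15.

15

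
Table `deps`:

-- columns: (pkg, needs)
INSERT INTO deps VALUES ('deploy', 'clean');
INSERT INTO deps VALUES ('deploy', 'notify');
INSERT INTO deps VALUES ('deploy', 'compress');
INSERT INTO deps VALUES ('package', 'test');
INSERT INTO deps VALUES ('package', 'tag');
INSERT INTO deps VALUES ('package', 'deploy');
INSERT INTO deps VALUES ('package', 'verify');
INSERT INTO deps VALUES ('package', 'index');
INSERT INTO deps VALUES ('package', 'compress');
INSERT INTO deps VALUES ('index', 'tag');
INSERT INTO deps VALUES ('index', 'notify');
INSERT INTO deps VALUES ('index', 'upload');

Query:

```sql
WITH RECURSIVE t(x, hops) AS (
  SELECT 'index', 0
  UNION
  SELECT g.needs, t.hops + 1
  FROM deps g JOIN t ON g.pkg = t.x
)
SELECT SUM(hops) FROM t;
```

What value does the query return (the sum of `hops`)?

Base: (index, hops=0).
Iteration 1: edges from {index} -> (notify, hops=1), (tag, hops=1), (upload, hops=1).
Iteration 2: no outgoing edges from {notify,tag,upload}; recursion stops.
SUM(hops) = 0 + 1 + 1 + 1 = 3.

3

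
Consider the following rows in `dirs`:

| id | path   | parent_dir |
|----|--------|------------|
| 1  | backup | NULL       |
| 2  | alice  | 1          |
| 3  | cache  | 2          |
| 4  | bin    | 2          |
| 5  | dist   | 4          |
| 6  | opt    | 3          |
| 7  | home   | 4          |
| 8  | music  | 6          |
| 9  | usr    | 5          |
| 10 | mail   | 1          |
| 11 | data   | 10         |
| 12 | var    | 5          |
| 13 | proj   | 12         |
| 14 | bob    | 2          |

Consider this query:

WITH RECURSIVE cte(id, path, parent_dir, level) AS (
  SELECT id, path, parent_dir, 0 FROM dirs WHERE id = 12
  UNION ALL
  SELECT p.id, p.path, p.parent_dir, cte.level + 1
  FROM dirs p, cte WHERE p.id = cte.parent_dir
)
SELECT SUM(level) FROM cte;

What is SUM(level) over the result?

10

Base: id=12 (var), parent_dir=5, level 0.
Iteration 1: join on id=5 -> dist (id 5, parent_dir=4, level 1).
Iteration 2: join on id=4 -> bin (id 4, parent_dir=2, level 2).
Iteration 3: join on id=2 -> alice (id 2, parent_dir=1, level 3).
Iteration 4: join on id=1 -> backup (id 1, parent_dir=NULL, level 4).
Iteration 5: parent_dir is NULL; no match; recursion stops.
SUM(level) = 0 + 1 + 2 + 3 + 4 = 10.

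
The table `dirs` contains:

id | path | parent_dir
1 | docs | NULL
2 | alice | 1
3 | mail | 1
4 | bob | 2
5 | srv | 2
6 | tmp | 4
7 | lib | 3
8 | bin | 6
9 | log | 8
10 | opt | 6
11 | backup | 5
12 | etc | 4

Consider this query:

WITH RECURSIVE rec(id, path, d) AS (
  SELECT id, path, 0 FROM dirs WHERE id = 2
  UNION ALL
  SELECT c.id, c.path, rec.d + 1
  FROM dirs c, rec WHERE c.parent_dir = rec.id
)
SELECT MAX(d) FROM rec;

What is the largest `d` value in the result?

Base: id=2 (alice) at d 0.
Iteration 1: rows with parent_dir in {2} -> bob (id 4, d 1), srv (id 5, d 1).
Iteration 2: rows with parent_dir in {4,5} -> tmp (id 6, d 2), backup (id 11, d 2), etc (id 12, d 2).
Iteration 3: rows with parent_dir in {6,11,12} -> bin (id 8, d 3), opt (id 10, d 3).
Iteration 4: rows with parent_dir in {8,10} -> log (id 9, d 4).
Iteration 5: no rows with parent_dir in {9}; recursion stops.
d values: 0, 1, 1, 2, 2, 2, 3, 3, 4; the maximum is 4.

4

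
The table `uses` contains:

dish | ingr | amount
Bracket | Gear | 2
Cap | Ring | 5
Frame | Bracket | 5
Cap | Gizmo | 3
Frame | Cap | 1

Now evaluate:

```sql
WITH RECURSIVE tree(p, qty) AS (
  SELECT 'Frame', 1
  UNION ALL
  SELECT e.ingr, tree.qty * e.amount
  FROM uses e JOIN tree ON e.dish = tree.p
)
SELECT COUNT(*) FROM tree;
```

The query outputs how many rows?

Base: (Frame, qty=1).
Iteration 1: components of {Frame} -> Bracket = 1*5 = 5, Cap = 1*1 = 1.
Iteration 2: components of {Bracket,Cap} -> Gear = 5*2 = 10, Gizmo = 1*3 = 3, Ring = 1*5 = 5.
Iteration 3: no further components; recursion stops.
Total rows emitted: 6.

6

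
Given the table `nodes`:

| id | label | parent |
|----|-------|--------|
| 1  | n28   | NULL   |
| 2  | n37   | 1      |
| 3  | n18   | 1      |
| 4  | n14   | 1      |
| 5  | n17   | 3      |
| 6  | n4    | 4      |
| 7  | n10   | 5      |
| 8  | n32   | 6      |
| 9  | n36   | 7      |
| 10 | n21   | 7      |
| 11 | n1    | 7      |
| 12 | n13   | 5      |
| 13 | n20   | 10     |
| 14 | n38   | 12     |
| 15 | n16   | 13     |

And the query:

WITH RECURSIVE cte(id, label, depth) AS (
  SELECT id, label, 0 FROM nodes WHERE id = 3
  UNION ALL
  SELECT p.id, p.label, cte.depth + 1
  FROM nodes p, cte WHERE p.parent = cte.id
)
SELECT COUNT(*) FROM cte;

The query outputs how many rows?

10

Base: id=3 (n18) at depth 0.
Iteration 1: rows with parent in {3} -> n17 (id 5, depth 1).
Iteration 2: rows with parent in {5} -> n10 (id 7, depth 2), n13 (id 12, depth 2).
Iteration 3: rows with parent in {7,12} -> n36 (id 9, depth 3), n21 (id 10, depth 3), n1 (id 11, depth 3), n38 (id 14, depth 3).
Iteration 4: rows with parent in {9,10,11,14} -> n20 (id 13, depth 4).
Iteration 5: rows with parent in {13} -> n16 (id 15, depth 5).
Iteration 6: no rows with parent in {15}; recursion stops.
Total rows emitted: 10.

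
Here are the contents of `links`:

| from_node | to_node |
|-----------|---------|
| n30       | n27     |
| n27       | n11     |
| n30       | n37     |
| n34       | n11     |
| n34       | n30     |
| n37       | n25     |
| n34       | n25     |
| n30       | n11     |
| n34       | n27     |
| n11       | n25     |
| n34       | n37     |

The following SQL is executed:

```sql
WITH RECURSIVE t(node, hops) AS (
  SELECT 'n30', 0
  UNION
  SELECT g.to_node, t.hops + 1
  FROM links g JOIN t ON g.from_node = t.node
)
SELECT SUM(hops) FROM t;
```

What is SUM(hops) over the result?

10

Base: (n30, hops=0).
Iteration 1: edges from {n30} -> (n11, hops=1), (n27, hops=1), (n37, hops=1).
Iteration 2: edges from {n11,n27,n37} -> (n11, hops=2), (n25, hops=2). [UNION drops 1 duplicate row(s)]
Iteration 3: edges from {n11,n25} -> (n25, hops=3).
Iteration 4: no outgoing edges from {n25}; recursion stops.
SUM(hops) = 0 + 1 + 1 + 1 + 2 + 2 + 3 = 10.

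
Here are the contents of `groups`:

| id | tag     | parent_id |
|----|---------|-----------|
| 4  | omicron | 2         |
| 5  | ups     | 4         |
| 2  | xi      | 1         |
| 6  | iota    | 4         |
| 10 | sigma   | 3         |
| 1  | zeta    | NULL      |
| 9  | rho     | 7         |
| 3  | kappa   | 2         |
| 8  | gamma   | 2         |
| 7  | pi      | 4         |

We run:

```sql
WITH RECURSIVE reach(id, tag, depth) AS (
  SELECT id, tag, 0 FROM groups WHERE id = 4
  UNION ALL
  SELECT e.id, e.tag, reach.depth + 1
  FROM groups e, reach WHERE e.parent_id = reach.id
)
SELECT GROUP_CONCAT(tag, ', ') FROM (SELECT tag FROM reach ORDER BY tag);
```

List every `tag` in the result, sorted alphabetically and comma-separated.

Base: id=4 (omicron) at depth 0.
Iteration 1: rows with parent_id in {4} -> ups (id 5, depth 1), iota (id 6, depth 1), pi (id 7, depth 1).
Iteration 2: rows with parent_id in {5,6,7} -> rho (id 9, depth 2).
Iteration 3: no rows with parent_id in {9}; recursion stops.

iota, omicron, pi, rho, ups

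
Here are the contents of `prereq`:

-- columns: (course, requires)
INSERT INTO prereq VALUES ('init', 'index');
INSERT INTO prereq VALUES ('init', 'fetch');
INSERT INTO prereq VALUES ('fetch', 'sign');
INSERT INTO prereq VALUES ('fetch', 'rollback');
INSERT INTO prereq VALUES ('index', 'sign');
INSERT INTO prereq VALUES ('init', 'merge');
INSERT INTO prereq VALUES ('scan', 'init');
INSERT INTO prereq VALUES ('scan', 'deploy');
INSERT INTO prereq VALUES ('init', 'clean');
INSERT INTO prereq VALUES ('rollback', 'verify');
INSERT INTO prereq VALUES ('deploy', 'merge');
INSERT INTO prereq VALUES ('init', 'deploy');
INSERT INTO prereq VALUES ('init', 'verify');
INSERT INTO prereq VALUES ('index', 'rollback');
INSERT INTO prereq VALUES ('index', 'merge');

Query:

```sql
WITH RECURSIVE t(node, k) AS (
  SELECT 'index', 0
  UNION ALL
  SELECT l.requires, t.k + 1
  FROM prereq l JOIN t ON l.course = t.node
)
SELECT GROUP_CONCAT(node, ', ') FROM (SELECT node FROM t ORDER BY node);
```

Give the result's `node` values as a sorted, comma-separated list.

Base: (index, k=0).
Iteration 1: edges from {index} -> (merge, k=1), (rollback, k=1), (sign, k=1).
Iteration 2: edges from {merge,rollback,sign} -> (verify, k=2).
Iteration 3: no outgoing edges from {verify}; recursion stops.

index, merge, rollback, sign, verify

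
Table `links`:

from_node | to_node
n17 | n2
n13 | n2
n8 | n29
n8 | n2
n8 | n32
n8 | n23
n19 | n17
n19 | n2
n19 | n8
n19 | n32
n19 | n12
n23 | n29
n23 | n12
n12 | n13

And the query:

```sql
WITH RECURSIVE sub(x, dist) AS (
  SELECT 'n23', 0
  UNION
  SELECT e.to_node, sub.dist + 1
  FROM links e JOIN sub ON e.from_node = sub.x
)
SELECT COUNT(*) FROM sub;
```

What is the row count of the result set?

Base: (n23, dist=0).
Iteration 1: edges from {n23} -> (n12, dist=1), (n29, dist=1).
Iteration 2: edges from {n12,n29} -> (n13, dist=2).
Iteration 3: edges from {n13} -> (n2, dist=3).
Iteration 4: no outgoing edges from {n2}; recursion stops.
Total rows emitted: 5.

5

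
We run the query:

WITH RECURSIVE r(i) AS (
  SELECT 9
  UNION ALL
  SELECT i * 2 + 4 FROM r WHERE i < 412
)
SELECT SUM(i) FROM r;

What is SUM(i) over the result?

Base: i=9.
Iteration 1: 9 < 412 holds -> i = 9 * 2 + 4 = 22.
Iteration 2: 22 < 412 holds -> i = 22 * 2 + 4 = 48.
Iteration 3: 48 < 412 holds -> i = 48 * 2 + 4 = 100.
Iteration 4: 100 < 412 holds -> i = 100 * 2 + 4 = 204.
Iteration 5: 204 < 412 holds -> i = 204 * 2 + 4 = 412.
Iteration 6: 412 < 412 fails; recursion stops.
SUM(i) = 9 + 22 + 48 + 100 + 204 + 412 = 795.

795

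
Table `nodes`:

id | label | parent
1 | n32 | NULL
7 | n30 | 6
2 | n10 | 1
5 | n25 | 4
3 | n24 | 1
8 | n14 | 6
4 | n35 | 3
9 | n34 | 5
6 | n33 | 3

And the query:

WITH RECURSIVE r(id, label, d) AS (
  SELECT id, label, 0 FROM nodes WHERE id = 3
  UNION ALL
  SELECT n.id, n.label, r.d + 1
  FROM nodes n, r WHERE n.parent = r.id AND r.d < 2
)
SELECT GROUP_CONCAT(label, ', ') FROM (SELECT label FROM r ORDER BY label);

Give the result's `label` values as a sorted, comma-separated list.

n14, n24, n25, n30, n33, n35

Base: id=3 (n24) at d 0.
Iteration 1: rows with parent in {3} -> n35 (id 4, d 1), n33 (id 6, d 1).
Iteration 2: rows with parent in {4,6} -> n25 (id 5, d 2), n30 (id 7, d 2), n14 (id 8, d 2).
Iteration 3: d < 2 fails for all current rows; recursion stops.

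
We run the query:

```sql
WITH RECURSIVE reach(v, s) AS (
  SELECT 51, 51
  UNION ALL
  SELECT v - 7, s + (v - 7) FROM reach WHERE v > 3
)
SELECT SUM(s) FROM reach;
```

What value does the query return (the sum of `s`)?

1248

Base: v=51, s=51.
Iteration 1: 51 > 3 holds -> v = 51 - 7 = 44, s = 51 + 44 = 95.
Iteration 2: 44 > 3 holds -> v = 44 - 7 = 37, s = 95 + 37 = 132.
Iteration 3: 37 > 3 holds -> v = 37 - 7 = 30, s = 132 + 30 = 162.
Iteration 4: 30 > 3 holds -> v = 30 - 7 = 23, s = 162 + 23 = 185.
Iteration 5: 23 > 3 holds -> v = 23 - 7 = 16, s = 185 + 16 = 201.
Iteration 6: 16 > 3 holds -> v = 16 - 7 = 9, s = 201 + 9 = 210.
Iteration 7: 9 > 3 holds -> v = 9 - 7 = 2, s = 210 + 2 = 212.
Iteration 8: 2 > 3 fails; recursion stops.
SUM(s) = 51 + 95 + 132 + 162 + 185 + 201 + 210 + 212 = 1248.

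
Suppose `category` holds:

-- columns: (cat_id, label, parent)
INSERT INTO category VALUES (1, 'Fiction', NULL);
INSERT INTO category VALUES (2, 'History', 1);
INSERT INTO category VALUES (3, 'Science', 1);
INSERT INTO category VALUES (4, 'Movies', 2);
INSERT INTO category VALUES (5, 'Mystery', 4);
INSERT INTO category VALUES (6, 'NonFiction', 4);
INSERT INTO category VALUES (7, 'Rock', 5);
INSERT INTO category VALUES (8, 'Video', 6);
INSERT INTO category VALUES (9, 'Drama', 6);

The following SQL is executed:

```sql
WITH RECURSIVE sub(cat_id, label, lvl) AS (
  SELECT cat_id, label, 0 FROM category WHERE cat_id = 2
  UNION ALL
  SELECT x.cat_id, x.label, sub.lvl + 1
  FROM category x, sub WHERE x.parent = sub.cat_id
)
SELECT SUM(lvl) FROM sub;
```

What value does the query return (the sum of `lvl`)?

14

Base: cat_id=2 (History) at lvl 0.
Iteration 1: rows with parent in {2} -> Movies (id 4, lvl 1).
Iteration 2: rows with parent in {4} -> Mystery (id 5, lvl 2), NonFiction (id 6, lvl 2).
Iteration 3: rows with parent in {5,6} -> Rock (id 7, lvl 3), Video (id 8, lvl 3), Drama (id 9, lvl 3).
Iteration 4: no rows with parent in {7,8,9}; recursion stops.
SUM(lvl) = 0 + 1 + 2 + 2 + 3 + 3 + 3 = 14.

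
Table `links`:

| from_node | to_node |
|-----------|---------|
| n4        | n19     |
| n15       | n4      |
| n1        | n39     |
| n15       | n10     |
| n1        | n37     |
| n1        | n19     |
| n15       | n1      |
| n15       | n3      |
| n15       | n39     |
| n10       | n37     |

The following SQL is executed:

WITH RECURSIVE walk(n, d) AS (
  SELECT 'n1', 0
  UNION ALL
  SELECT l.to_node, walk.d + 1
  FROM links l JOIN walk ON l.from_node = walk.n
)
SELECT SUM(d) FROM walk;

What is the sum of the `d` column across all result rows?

Base: (n1, d=0).
Iteration 1: edges from {n1} -> (n19, d=1), (n37, d=1), (n39, d=1).
Iteration 2: no outgoing edges from {n19,n37,n39}; recursion stops.
SUM(d) = 0 + 1 + 1 + 1 = 3.

3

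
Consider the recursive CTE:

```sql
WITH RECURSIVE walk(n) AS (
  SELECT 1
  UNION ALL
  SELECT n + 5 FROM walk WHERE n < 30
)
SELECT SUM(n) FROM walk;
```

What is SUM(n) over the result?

Base: n=1.
Iteration 1: 1 < 30 holds -> n = 1 + 5 = 6.
Iteration 2: 6 < 30 holds -> n = 6 + 5 = 11.
Iteration 3: 11 < 30 holds -> n = 11 + 5 = 16.
Iteration 4: 16 < 30 holds -> n = 16 + 5 = 21.
Iteration 5: 21 < 30 holds -> n = 21 + 5 = 26.
Iteration 6: 26 < 30 holds -> n = 26 + 5 = 31.
Iteration 7: 31 < 30 fails; recursion stops.
SUM(n) = 1 + 6 + 11 + 16 + 21 + 26 + 31 = 112.

112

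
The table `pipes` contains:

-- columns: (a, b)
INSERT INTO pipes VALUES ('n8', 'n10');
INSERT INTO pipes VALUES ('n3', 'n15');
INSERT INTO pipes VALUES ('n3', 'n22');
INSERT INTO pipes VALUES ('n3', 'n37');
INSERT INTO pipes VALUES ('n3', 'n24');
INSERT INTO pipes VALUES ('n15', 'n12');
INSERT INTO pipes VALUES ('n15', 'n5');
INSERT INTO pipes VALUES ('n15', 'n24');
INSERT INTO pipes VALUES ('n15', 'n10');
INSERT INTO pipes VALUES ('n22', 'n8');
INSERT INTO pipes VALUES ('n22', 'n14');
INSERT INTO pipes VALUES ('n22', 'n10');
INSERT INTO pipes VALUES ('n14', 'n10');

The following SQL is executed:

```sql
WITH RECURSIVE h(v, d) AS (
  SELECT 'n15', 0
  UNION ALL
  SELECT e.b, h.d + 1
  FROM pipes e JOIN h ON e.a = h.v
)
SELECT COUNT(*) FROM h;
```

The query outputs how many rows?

Base: (n15, d=0).
Iteration 1: edges from {n15} -> (n10, d=1), (n12, d=1), (n24, d=1), (n5, d=1).
Iteration 2: no outgoing edges from {n10,n12,n24,n5}; recursion stops.
Total rows emitted: 5.

5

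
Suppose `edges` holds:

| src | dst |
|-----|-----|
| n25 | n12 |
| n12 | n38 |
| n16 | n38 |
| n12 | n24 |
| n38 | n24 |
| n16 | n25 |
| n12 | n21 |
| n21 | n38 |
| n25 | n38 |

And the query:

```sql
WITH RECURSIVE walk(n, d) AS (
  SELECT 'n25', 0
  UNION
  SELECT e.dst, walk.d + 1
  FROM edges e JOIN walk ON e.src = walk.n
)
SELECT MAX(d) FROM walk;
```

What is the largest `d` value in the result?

4

Base: (n25, d=0).
Iteration 1: edges from {n25} -> (n12, d=1), (n38, d=1).
Iteration 2: edges from {n12,n38} -> (n21, d=2), (n24, d=2), (n38, d=2). [UNION drops 1 duplicate row(s)]
Iteration 3: edges from {n21,n24,n38} -> (n24, d=3), (n38, d=3).
Iteration 4: edges from {n24,n38} -> (n24, d=4).
Iteration 5: no outgoing edges from {n24}; recursion stops.
d values: 0, 1, 1, 2, 2, 2, 3, 3, 4; the maximum is 4.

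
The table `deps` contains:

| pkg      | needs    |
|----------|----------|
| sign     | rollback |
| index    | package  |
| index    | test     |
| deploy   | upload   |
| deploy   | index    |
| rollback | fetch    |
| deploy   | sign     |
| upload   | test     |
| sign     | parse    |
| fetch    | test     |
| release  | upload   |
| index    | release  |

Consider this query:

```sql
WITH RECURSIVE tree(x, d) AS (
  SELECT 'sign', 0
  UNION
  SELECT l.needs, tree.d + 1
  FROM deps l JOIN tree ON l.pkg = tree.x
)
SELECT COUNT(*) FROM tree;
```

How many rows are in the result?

Base: (sign, d=0).
Iteration 1: edges from {sign} -> (parse, d=1), (rollback, d=1).
Iteration 2: edges from {parse,rollback} -> (fetch, d=2).
Iteration 3: edges from {fetch} -> (test, d=3).
Iteration 4: no outgoing edges from {test}; recursion stops.
Total rows emitted: 5.

5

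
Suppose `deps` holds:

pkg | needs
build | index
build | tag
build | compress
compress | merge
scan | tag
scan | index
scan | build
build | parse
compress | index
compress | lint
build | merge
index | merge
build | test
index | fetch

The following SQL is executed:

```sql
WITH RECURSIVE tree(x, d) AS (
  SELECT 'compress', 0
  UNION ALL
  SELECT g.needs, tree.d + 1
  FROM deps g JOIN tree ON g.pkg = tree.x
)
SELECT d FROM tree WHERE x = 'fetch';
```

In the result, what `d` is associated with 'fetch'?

2

Base: (compress, d=0).
Iteration 1: edges from {compress} -> (index, d=1), (lint, d=1), (merge, d=1).
Iteration 2: edges from {index,lint,merge} -> (fetch, d=2), (merge, d=2).
Iteration 3: no outgoing edges from {fetch,merge}; recursion stops.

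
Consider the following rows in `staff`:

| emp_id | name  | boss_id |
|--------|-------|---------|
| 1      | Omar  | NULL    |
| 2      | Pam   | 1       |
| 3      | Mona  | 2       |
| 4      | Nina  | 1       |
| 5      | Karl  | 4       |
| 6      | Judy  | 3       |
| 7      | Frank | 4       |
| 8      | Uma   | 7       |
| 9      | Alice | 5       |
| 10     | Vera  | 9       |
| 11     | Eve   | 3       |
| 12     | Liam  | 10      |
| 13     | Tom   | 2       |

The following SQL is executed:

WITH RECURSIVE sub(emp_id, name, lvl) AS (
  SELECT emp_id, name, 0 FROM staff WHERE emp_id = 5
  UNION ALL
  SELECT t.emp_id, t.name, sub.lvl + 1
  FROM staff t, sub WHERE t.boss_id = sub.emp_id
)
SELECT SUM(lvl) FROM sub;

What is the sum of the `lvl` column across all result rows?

6

Base: emp_id=5 (Karl) at lvl 0.
Iteration 1: rows with boss_id in {5} -> Alice (id 9, lvl 1).
Iteration 2: rows with boss_id in {9} -> Vera (id 10, lvl 2).
Iteration 3: rows with boss_id in {10} -> Liam (id 12, lvl 3).
Iteration 4: no rows with boss_id in {12}; recursion stops.
SUM(lvl) = 0 + 1 + 2 + 3 = 6.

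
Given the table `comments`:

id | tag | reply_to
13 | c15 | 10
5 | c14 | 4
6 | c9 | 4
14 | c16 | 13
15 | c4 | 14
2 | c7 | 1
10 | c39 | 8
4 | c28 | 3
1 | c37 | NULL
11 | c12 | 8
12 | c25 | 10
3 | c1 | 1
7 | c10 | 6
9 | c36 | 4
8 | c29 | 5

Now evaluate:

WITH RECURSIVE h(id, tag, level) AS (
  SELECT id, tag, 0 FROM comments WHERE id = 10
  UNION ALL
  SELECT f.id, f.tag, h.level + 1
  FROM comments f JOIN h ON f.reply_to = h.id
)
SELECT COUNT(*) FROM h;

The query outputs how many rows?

5

Base: id=10 (c39) at level 0.
Iteration 1: rows with reply_to in {10} -> c25 (id 12, level 1), c15 (id 13, level 1).
Iteration 2: rows with reply_to in {12,13} -> c16 (id 14, level 2).
Iteration 3: rows with reply_to in {14} -> c4 (id 15, level 3).
Iteration 4: no rows with reply_to in {15}; recursion stops.
Total rows emitted: 5.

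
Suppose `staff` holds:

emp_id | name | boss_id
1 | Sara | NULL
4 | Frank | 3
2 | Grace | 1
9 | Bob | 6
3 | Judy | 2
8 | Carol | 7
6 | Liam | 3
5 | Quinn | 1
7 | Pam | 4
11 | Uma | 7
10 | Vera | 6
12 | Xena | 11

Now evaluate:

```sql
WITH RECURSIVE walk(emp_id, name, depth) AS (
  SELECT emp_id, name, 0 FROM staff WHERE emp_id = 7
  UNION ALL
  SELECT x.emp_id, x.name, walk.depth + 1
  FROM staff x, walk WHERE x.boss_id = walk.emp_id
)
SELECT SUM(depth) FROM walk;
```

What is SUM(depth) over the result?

Base: emp_id=7 (Pam) at depth 0.
Iteration 1: rows with boss_id in {7} -> Carol (id 8, depth 1), Uma (id 11, depth 1).
Iteration 2: rows with boss_id in {8,11} -> Xena (id 12, depth 2).
Iteration 3: no rows with boss_id in {12}; recursion stops.
SUM(depth) = 0 + 1 + 1 + 2 = 4.

4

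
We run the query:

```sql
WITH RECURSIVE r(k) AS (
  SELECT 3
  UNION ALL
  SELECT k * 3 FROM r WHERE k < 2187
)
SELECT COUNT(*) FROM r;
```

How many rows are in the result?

7

Base: k=3.
Iteration 1: 3 < 2187 holds -> k = 3 * 3 = 9.
Iteration 2: 9 < 2187 holds -> k = 9 * 3 = 27.
Iteration 3: 27 < 2187 holds -> k = 27 * 3 = 81.
Iteration 4: 81 < 2187 holds -> k = 81 * 3 = 243.
Iteration 5: 243 < 2187 holds -> k = 243 * 3 = 729.
Iteration 6: 729 < 2187 holds -> k = 729 * 3 = 2187.
Iteration 7: 2187 < 2187 fails; recursion stops.
Total rows emitted: 7.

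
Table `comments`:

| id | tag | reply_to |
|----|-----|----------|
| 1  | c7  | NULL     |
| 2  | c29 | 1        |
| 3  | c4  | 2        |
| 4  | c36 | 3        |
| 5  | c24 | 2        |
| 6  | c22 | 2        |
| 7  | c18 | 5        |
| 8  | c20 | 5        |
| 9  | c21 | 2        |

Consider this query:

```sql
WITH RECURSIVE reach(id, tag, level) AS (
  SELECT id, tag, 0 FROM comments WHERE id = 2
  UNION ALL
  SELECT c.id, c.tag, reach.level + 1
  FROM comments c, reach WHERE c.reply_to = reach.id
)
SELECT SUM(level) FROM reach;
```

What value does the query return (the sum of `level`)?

10

Base: id=2 (c29) at level 0.
Iteration 1: rows with reply_to in {2} -> c4 (id 3, level 1), c24 (id 5, level 1), c22 (id 6, level 1), c21 (id 9, level 1).
Iteration 2: rows with reply_to in {3,5,6,9} -> c36 (id 4, level 2), c18 (id 7, level 2), c20 (id 8, level 2).
Iteration 3: no rows with reply_to in {4,7,8}; recursion stops.
SUM(level) = 0 + 1 + 1 + 1 + 1 + 2 + 2 + 2 = 10.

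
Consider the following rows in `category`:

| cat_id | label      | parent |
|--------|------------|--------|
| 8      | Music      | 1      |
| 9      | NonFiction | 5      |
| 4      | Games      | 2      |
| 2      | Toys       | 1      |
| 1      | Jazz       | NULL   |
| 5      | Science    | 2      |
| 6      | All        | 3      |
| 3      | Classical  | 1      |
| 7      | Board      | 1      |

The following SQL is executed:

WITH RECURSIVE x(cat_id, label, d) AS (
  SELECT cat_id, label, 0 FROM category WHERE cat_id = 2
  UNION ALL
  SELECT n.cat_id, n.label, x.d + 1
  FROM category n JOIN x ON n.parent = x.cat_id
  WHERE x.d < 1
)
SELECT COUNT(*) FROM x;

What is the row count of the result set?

Base: cat_id=2 (Toys) at d 0.
Iteration 1: rows with parent in {2} -> Games (id 4, d 1), Science (id 5, d 1).
Iteration 2: d < 1 fails for all current rows; recursion stops.
Total rows emitted: 3.

3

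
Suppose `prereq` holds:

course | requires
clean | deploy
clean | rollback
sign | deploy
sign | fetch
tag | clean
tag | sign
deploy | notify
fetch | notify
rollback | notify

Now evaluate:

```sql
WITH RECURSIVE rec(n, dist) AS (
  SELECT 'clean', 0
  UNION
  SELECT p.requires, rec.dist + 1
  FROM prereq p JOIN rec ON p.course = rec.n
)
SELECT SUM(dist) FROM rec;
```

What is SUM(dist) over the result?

4

Base: (clean, dist=0).
Iteration 1: edges from {clean} -> (deploy, dist=1), (rollback, dist=1).
Iteration 2: edges from {deploy,rollback} -> (notify, dist=2). [UNION drops 1 duplicate row(s)]
Iteration 3: no outgoing edges from {notify}; recursion stops.
SUM(dist) = 0 + 1 + 1 + 2 = 4.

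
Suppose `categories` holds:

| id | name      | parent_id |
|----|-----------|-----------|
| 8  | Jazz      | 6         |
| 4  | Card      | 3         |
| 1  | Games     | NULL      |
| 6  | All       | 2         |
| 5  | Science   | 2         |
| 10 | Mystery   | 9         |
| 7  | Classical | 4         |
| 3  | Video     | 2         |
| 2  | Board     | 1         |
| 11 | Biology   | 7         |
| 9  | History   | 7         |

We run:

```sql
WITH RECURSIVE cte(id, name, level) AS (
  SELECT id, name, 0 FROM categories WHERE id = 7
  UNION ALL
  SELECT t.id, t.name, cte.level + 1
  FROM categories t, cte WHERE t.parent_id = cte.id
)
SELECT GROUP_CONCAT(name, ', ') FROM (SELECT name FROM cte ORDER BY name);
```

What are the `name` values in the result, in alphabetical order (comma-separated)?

Biology, Classical, History, Mystery

Base: id=7 (Classical) at level 0.
Iteration 1: rows with parent_id in {7} -> History (id 9, level 1), Biology (id 11, level 1).
Iteration 2: rows with parent_id in {9,11} -> Mystery (id 10, level 2).
Iteration 3: no rows with parent_id in {10}; recursion stops.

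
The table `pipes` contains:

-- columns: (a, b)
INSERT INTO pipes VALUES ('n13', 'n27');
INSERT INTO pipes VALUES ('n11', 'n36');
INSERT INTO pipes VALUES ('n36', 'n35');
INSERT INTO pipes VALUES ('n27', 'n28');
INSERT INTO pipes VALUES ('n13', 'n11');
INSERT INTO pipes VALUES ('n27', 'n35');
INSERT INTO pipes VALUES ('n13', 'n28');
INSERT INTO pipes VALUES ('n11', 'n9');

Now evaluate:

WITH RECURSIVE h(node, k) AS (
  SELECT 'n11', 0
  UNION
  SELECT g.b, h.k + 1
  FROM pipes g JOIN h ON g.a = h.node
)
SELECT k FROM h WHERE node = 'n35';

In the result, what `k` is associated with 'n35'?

2

Base: (n11, k=0).
Iteration 1: edges from {n11} -> (n36, k=1), (n9, k=1).
Iteration 2: edges from {n36,n9} -> (n35, k=2).
Iteration 3: no outgoing edges from {n35}; recursion stops.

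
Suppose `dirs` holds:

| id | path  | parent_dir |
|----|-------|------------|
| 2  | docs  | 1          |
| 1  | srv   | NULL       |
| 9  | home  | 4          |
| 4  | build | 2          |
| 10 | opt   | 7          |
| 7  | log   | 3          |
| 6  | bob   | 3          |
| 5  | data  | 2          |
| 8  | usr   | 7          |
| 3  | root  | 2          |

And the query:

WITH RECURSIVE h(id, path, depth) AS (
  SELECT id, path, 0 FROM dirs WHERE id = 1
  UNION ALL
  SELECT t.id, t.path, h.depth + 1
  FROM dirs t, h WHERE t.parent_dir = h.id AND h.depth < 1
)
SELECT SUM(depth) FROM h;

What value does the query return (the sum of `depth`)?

1

Base: id=1 (srv) at depth 0.
Iteration 1: rows with parent_dir in {1} -> docs (id 2, depth 1).
Iteration 2: depth < 1 fails for all current rows; recursion stops.
SUM(depth) = 0 + 1 = 1.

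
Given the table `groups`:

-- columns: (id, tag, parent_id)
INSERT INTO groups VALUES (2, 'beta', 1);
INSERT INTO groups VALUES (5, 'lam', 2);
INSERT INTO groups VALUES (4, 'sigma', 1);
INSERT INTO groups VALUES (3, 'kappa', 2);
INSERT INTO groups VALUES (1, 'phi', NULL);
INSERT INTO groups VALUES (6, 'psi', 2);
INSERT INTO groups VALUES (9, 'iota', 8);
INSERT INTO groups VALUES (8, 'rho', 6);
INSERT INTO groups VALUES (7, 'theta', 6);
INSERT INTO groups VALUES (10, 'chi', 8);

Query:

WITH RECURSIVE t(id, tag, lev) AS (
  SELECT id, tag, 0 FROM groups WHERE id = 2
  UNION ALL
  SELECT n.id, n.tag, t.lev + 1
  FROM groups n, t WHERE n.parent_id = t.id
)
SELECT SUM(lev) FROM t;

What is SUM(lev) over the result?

13

Base: id=2 (beta) at lev 0.
Iteration 1: rows with parent_id in {2} -> kappa (id 3, lev 1), lam (id 5, lev 1), psi (id 6, lev 1).
Iteration 2: rows with parent_id in {3,5,6} -> theta (id 7, lev 2), rho (id 8, lev 2).
Iteration 3: rows with parent_id in {7,8} -> iota (id 9, lev 3), chi (id 10, lev 3).
Iteration 4: no rows with parent_id in {9,10}; recursion stops.
SUM(lev) = 0 + 1 + 1 + 1 + 2 + 2 + 3 + 3 = 13.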